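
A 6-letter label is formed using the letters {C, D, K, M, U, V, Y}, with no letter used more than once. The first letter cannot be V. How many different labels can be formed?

The first letter has 7−1 = 6 choices (anything except V).
The remaining 5 letters are filled from the other 6 symbols without repetition: 6 × 5 × 4 × 3 × 2 = 720.
Total: 6 × 720 = 4320.

4320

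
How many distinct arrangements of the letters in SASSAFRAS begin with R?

280

With the first slot taken by R, it remains to arrange the other 8 letters (SASSAFAS).
Those 8 letters have A appearing 3 times and S appearing 4 times, giving (8)!/(4!·3!) = 280.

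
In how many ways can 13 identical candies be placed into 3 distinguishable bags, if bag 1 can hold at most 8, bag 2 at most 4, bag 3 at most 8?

30

Ignoring the caps, the number of non-negative solutions to x_1+…+x_3 = 13 is C(15,2) = 105.
Subtract solutions that violate a single cap (substitute x_i' = x_i − (cap_i+1)): x_1 ≥ 9 gives C(6,2) = 15; x_2 ≥ 5 gives C(10,2) = 45; x_3 ≥ 9 gives C(6,2) = 15. Together 75.
No two caps can be exceeded simultaneously, so the pair terms are all 0.
By inclusion–exclusion the count is 105 − 75 + 0 = 30.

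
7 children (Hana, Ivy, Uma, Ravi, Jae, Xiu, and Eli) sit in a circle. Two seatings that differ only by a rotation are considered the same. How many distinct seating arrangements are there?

720

Around a circle, 7 distinct people have 7!/7 = (6)! = 720 rotationally distinct seatings.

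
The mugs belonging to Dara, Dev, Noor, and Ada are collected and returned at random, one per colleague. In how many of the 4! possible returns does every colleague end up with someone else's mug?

9

Let Aᵢ be the assignments in which colleague i gets their own mug. We want the size of the complement of A₁∪…∪A_4.
By inclusion–exclusion this is Σ_{j=0}^{4} (−1)^j C(4,j)·(4−j)!.
Computing: 24 − 24 + 12 − 4 + 1 = 9.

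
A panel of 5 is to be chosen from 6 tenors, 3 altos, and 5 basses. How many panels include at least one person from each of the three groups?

1365

Total 5-person selections from all 14: C(14,5) = 2002.
Selections missing a whole group: no tenors → C(8,5) = 56; no altos → C(11,5) = 462; no basses → C(9,5) = 126.
Add back selections omitting two groups (i.e. drawn from a single group): C(6,5) + C(3,5) + C(5,5) = 7.
By inclusion–exclusion: 2002 − 644 + 7 = 1365.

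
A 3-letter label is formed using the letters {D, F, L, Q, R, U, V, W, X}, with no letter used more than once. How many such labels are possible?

This is a permutation of 3 out of 9: P(9,3) = 9!/6!.
That product is 9 × 8 × 7 = 504.

504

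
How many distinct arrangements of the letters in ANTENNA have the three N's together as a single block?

60

Treat the 3 copies of N as a single block. The multiset to arrange is then {NNN, A, A, E, T}, 5 items in all.
That gives (5)!/(2!) = 60 arrangements.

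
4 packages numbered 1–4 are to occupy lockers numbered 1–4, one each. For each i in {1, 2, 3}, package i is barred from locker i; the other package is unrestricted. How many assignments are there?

11

Let Aᵢ (for i ∈ {1, 2, 3}) be the placements that put package i in its forbidden locker. Any j of these fix j positions, leaving (4−j)! ways to fill the rest, and there are C(3,j) ways to pick which j.
By inclusion–exclusion, the number of valid placements is Σ_{j=0}^{3} (−1)^j C(3,j)·(4−j)!.
Computing: 24 − 18 + 6 − 1 = 11.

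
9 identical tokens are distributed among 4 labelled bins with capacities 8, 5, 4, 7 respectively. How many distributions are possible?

By stars and bars, unrestricted non-negative solutions to x_1+…+x_4 = 9 number C(9+3,3) = 220.
Subtract solutions that violate a single cap (substitute x_i' = x_i − (cap_i+1)): x_1 ≥ 9 gives C(3,3) = 1; x_2 ≥ 6 gives C(6,3) = 20; x_3 ≥ 5 gives C(7,3) = 35; x_4 ≥ 8 gives C(4,3) = 4. Together 60.
No two caps can be exceeded simultaneously, so the pair terms are all 0.
By inclusion–exclusion the count is 220 − 60 + 0 = 160.

160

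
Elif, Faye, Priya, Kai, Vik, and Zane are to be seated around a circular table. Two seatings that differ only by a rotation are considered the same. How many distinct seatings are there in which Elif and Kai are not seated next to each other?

All circular seatings of 6 people number (5)! = 120.
Seatings with Elif beside Kai: treat them as a block with 2 internal orders, giving 2 × (4)! = 48.
Subtracting, 120 − 48 = 72.

72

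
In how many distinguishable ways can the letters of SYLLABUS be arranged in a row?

The 8 letters of SYLLABUS have repeats: L appearing twice and S appearing twice.
So there are 8! / (2!·2!) = 10080 distinguishable arrangements.

10080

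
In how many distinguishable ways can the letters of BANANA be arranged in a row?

60

Letter multiplicities in BANANA: A×3, B×1, N×2.
The number of distinct arrangements is 6!/(3!·2!) = 720/12 = 60.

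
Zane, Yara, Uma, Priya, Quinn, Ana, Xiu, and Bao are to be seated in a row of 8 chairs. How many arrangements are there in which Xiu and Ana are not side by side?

There are 8! = 40320 arrangements in all. If Xiu and Ana are adjacent, merging them into one block gives 2·(7)! = 10080 arrangements.
So 40320 − 10080 = 30240 arrangements keep them apart.

30240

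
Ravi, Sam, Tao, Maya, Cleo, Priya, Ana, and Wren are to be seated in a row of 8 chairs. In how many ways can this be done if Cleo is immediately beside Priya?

10080

Glue Cleo and Priya into one block (2 internal orders), leaving 7 units to arrange in a row.
That gives 2 × 7! = 2 × 5040 = 10080.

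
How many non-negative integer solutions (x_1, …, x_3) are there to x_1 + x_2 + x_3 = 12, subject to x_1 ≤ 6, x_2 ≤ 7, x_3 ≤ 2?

Without the upper bounds there are C(14,2) = 91 ways to split 12 among 3 variables.
Subtract solutions that violate a single cap (substitute x_i' = x_i − (cap_i+1)): x_1 ≥ 7 gives C(7,2) = 21; x_2 ≥ 8 gives C(6,2) = 15; x_3 ≥ 3 gives C(11,2) = 55. Together 91.
Add back pairs where two caps are both exceeded: 0 + 6 + 3 = 9.
By inclusion–exclusion the count is 91 − 91 + 9 = 9.

9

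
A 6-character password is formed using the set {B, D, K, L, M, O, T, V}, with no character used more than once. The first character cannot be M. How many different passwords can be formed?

17640

The first character has 8−1 = 7 choices (anything except M).
The remaining 5 characters are filled from the other 7 symbols without repetition: 7 × 6 × 5 × 4 × 3 = 2520.
Total: 7 × 2520 = 17640.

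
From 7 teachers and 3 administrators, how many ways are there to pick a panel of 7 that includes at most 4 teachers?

Split by how many teachers are chosen (0 through 4).
Sum: C(7,0)·C(3,7) + C(7,1)·C(3,6) + C(7,2)·C(3,5) + C(7,3)·C(3,4) + C(7,4)·C(3,3) = 0 + 0 + 0 + 0 + 35 = 35.

35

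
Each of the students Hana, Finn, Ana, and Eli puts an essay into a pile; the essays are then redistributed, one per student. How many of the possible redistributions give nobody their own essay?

9

Let Aᵢ be the assignments in which student i gets their own essay. We want the size of the complement of A₁∪…∪A_4.
By inclusion–exclusion this is Σ_{j=0}^{4} (−1)^j C(4,j)·(4−j)!.
Computing: 24 − 24 + 12 − 4 + 1 = 9.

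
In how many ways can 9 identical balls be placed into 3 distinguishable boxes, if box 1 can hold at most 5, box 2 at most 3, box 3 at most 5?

14

Without the upper bounds there are C(11,2) = 55 ways to split 9 among 3 boxes.
Subtract solutions that violate a single cap (substitute x_i' = x_i − (cap_i+1)): x_1 ≥ 6 gives C(5,2) = 10; x_2 ≥ 4 gives C(7,2) = 21; x_3 ≥ 6 gives C(5,2) = 10. Together 41.
No two caps can be exceeded simultaneously, so the pair terms are all 0.
By inclusion–exclusion the count is 55 − 41 + 0 = 14.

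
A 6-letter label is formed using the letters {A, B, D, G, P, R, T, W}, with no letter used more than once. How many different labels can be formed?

20160

With no repetition, fill the 6 letters in order: 8 choices, then 7, down to 3.
That product is 8 × 7 × 6 × 5 × 4 × 3 = 20160.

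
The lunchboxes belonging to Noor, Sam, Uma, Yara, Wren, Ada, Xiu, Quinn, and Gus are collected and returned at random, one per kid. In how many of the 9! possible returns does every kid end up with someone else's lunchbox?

133496

Count assignments avoiding every fixed point. For any j of the 9 kids fixed to their own lunchbox, the other 9−j can be arranged in (9−j)! ways.
By inclusion–exclusion this is Σ_{j=0}^{9} (−1)^j C(9,j)·(9−j)!.
Computing: 362880 − 362880 + 181440 − 60480 + 15120 − 3024 + 504 − 72 + 9 − 1 = 133496.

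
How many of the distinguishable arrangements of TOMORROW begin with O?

1260

Fix O in the first position and arrange the remaining 7 letters.
Those 7 letters have O appearing twice and R appearing twice, giving (7)!/(2!·2!) = 1260.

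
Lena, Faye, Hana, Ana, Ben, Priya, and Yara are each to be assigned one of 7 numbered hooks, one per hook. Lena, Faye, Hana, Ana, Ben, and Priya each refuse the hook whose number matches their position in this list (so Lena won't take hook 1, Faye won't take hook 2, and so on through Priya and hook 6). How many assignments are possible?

Let Aᵢ (for 1 ≤ i ≤ 6) be the placements that put person i in their forbidden hook. Any j of these fix j positions, leaving (7−j)! ways to fill the rest, and there are C(6,j) ways to pick which j.
By inclusion–exclusion, the number of valid placements is Σ_{j=0}^{6} (−1)^j C(6,j)·(7−j)!.
Computing: 5040 − 4320 + 1800 − 480 + 90 − 12 + 1 = 2119.

2119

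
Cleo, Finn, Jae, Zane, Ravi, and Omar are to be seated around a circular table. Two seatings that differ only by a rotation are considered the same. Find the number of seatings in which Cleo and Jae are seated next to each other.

48

Treat {Cleo, Jae} as one unit (2 internal orders) and seat the resulting 5 units around the table: (4)! circular arrangements.
So 2 × (4)! = 2 × 24 = 48.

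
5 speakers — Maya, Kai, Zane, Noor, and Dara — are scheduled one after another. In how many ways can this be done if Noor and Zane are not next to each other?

There are 5! = 120 arrangements in all. If Noor and Zane are adjacent, merging them into one block gives 2·(4)! = 48 arrangements.
Complementary counting: 120 − 48 = 72.

72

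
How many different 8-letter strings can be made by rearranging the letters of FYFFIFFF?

56

Letter multiplicities in FYFFIFFF: F×6, I×1, Y×1.
The number of distinct arrangements is 8!/(6!) = 40320/720 = 56.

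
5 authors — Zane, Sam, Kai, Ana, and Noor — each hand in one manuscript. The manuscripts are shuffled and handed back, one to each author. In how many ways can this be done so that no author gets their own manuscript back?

44

Count assignments avoiding every fixed point. For any j of the 5 authors fixed to their own manuscript, the other 5−j can be arranged in (5−j)! ways.
By inclusion–exclusion this is Σ_{j=0}^{5} (−1)^j C(5,j)·(5−j)!.
Computing: 120 − 120 + 60 − 20 + 5 − 1 = 44.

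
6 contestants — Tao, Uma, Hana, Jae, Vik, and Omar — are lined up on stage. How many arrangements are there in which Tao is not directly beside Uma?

480

Of the 6! = 720 arrangements, those with Tao and Uma adjacent number 2 × 5! = 240 (treat the pair as a block with 2 internal orders).
Complementary counting: 720 − 240 = 480.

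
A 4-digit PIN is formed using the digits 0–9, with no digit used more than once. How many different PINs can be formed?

This is a permutation of 4 out of 10: P(10,4) = 10!/6!.
That product is 10 × 9 × 8 × 7 = 5040.

5040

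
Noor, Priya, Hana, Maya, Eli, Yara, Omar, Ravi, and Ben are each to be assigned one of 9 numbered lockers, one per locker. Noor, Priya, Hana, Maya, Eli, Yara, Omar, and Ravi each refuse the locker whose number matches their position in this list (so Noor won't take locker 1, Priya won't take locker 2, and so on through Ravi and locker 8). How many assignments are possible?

Let Aᵢ (for 1 ≤ i ≤ 8) be the placements that put person i in their forbidden locker. Any j of these fix j positions, leaving (9−j)! ways to fill the rest, and there are C(8,j) ways to pick which j.
By inclusion–exclusion, the number of valid placements is Σ_{j=0}^{8} (−1)^j C(8,j)·(9−j)!.
Computing: 362880 − 322560 + 141120 − 40320 + 8400 − 1344 + 168 − 16 + 1 = 148329.

148329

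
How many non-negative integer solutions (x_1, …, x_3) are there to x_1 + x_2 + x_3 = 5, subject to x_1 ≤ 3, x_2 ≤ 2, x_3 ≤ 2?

By stars and bars, unrestricted non-negative solutions to x_1+…+x_3 = 5 number C(5+2,2) = 21.
Subtract solutions that violate a single cap (substitute x_i' = x_i − (cap_i+1)): x_1 ≥ 4 gives C(3,2) = 3; x_2 ≥ 3 gives C(4,2) = 6; x_3 ≥ 3 gives C(4,2) = 6. Together 15.
No two caps can be exceeded simultaneously, so the pair terms are all 0.
By inclusion–exclusion the count is 21 − 15 + 0 = 6.

6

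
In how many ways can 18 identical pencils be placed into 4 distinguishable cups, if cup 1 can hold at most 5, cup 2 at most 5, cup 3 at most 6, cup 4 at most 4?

10

Ignoring the caps, the number of non-negative solutions to x_1+…+x_4 = 18 is C(21,3) = 1330.
Subtract solutions that violate a single cap (substitute x_i' = x_i − (cap_i+1)): x_1 ≥ 6 gives C(15,3) = 455; x_2 ≥ 6 gives C(15,3) = 455; x_3 ≥ 7 gives C(14,3) = 364; x_4 ≥ 5 gives C(16,3) = 560. Together 1834.
Add back pairs where two caps are both exceeded: 84 + 56 + 120 + 56 + 120 + 84 = 520.
Subtract triples: 0 + 4 + 1 + 1 = 6.
By inclusion–exclusion the count is 1330 − 1834 + 520 − 6 = 10.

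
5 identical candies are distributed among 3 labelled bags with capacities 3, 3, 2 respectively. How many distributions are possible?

9

Without the upper bounds there are C(7,2) = 21 ways to split 5 among 3 bags.
Subtract solutions that violate a single cap (substitute x_i' = x_i − (cap_i+1)): x_1 ≥ 4 gives C(3,2) = 3; x_2 ≥ 4 gives C(3,2) = 3; x_3 ≥ 3 gives C(4,2) = 6. Together 12.
No two caps can be exceeded simultaneously, so the pair terms are all 0.
By inclusion–exclusion the count is 21 − 12 + 0 = 9.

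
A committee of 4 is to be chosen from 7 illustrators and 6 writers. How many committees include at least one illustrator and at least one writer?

665

With no constraint there are C(13,4) = 715 possible selections.
Selections missing a whole group: no illustrators → C(6,4) = 15; no writers → C(7,4) = 35.
Both groups omitted at once is impossible, so 715 − 50 = 665.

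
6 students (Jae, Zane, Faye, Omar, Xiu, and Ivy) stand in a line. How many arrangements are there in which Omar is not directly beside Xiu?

480

Of the 6! = 720 arrangements, those with Omar and Xiu adjacent number 2 × 5! = 240 (treat the pair as a block with 2 internal orders).
Complementary counting: 720 − 240 = 480.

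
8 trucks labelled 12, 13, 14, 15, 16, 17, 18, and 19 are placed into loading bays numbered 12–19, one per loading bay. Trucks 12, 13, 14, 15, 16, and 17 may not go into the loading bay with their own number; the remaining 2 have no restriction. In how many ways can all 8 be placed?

18806

Let Aᵢ (for 12 ≤ i ≤ 17) be the placements that put truck i in its forbidden loading bay. Any j of these fix j positions, leaving (8−j)! ways to fill the rest, and there are C(6,j) ways to pick which j.
By inclusion–exclusion, the number of valid placements is Σ_{j=0}^{6} (−1)^j C(6,j)·(8−j)!.
Computing: 40320 − 30240 + 10800 − 2400 + 360 − 36 + 2 = 18806.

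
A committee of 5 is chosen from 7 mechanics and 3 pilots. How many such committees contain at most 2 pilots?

231

Split by how many pilots are chosen (0 through 2).
Sum: C(3,0)·C(7,5) + C(3,1)·C(7,4) + C(3,2)·C(7,3) = 21 + 105 + 105 = 231.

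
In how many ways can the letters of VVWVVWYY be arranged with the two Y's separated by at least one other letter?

315

Total arrangements of VVWVVWYY: 8!/(4!·2!·2!) = 420.
Arrangements with the Y's together: treat YY as one letter, giving (7)!/(4!·2!) = 105.
Subtracting, 420 − 105 = 315 arrangements keep the Y's apart.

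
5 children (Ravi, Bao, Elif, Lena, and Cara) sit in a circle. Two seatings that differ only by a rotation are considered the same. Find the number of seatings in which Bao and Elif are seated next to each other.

12

Glue Bao and Elif into a block (2 internal orders). Seating 4 units around a circle gives (3)! arrangements.
So 2 × (3)! = 2 × 6 = 12.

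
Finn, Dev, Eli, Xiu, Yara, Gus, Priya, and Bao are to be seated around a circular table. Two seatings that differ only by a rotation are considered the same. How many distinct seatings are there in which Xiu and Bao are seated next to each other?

1440

Glue Xiu and Bao into a block (2 internal orders). Seating 7 units around a circle gives (6)! arrangements.
So 2 × (6)! = 2 × 720 = 1440.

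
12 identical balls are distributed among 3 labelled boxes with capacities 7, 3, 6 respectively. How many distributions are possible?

By stars and bars, unrestricted non-negative solutions to x_1+…+x_3 = 12 number C(12+2,2) = 91.
Subtract solutions that violate a single cap (substitute x_i' = x_i − (cap_i+1)): x_1 ≥ 8 gives C(6,2) = 15; x_2 ≥ 4 gives C(10,2) = 45; x_3 ≥ 7 gives C(7,2) = 21. Together 81.
Add back pairs where two caps are both exceeded: 1 + 0 + 3 = 4.
By inclusion–exclusion the count is 91 − 81 + 4 = 14.

14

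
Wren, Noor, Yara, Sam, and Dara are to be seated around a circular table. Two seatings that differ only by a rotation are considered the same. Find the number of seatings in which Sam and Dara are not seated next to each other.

12

All circular seatings of 5 people number (4)! = 24.
Seatings with Sam beside Dara: treat them as a block with 2 internal orders, giving 2 × (3)! = 12.
Subtracting, 24 − 12 = 12.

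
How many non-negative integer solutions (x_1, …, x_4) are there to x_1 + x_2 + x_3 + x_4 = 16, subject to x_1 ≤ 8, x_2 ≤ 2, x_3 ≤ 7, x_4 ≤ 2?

Without the upper bounds there are C(19,3) = 969 ways to split 16 among 4 variables.
Subtract solutions that violate a single cap (substitute x_i' = x_i − (cap_i+1)): x_1 ≥ 9 gives C(10,3) = 120; x_2 ≥ 3 gives C(16,3) = 560; x_3 ≥ 8 gives C(11,3) = 165; x_4 ≥ 3 gives C(16,3) = 560. Together 1405.
Add back pairs where two caps are both exceeded: 35 + 0 + 35 + 56 + 286 + 56 = 468.
Subtract triples: 0 + 4 + 0 + 10 = 14.
By inclusion–exclusion the count is 969 − 1405 + 468 − 14 = 18.

18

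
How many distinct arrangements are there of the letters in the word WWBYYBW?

210

The 7 letters of WWBYYBW have repeats: B appearing twice, W appearing 3 times, and Y appearing twice.
The number of distinct arrangements is 7!/(3!·2!·2!) = 5040/24 = 210.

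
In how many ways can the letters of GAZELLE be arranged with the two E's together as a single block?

360

Treat the 2 copies of E as a single block. The multiset to arrange is then {EE, A, G, L, L, Z}, 6 items in all.
That gives (6)!/(2!) = 360 arrangements.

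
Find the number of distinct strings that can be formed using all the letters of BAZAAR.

Letter multiplicities in BAZAAR: A×3, B×1, R×1, Z×1.
Dividing 6! = 720 by 3! = 6 for the repeated letters gives 120.

120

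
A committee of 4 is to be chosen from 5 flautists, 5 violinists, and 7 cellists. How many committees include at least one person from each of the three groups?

1225

Unrestricted: C(17,4) = 2380 ways to pick any 4 of the 17.
Selections missing a whole group: no flautists → C(12,4) = 495; no violinists → C(12,4) = 495; no cellists → C(10,4) = 210.
Add back selections omitting two groups (i.e. drawn from a single group): C(5,4) + C(5,4) + C(7,4) = 45.
By inclusion–exclusion: 2380 − 1200 + 45 = 1225.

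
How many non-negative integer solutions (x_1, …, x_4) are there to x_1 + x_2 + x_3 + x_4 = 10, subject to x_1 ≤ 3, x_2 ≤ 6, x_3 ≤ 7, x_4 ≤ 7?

Without the upper bounds there are C(13,3) = 286 ways to split 10 among 4 variables.
Subtract solutions that violate a single cap (substitute x_i' = x_i − (cap_i+1)): x_1 ≥ 4 gives C(9,3) = 84; x_2 ≥ 7 gives C(6,3) = 20; x_3 ≥ 8 gives C(5,3) = 10; x_4 ≥ 8 gives C(5,3) = 10. Together 124.
No two caps can be exceeded simultaneously, so the pair terms are all 0.
By inclusion–exclusion the count is 286 − 124 + 0 = 162.

162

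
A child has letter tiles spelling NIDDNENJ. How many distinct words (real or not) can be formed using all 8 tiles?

The 8 letters of NIDDNENJ have repeats: D appearing twice and N appearing 3 times.
So there are 8! / (3!·2!) = 3360 distinguishable arrangements.

3360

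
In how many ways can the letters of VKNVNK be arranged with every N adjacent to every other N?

Treat the 2 copies of N as a single block. The multiset to arrange is then {NN, K, K, V, V}, 5 items in all.
That gives (5)!/(2!·2!) = 30 arrangements.

30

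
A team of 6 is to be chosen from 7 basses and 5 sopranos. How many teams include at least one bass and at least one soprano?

917

With no constraint there are C(12,6) = 924 possible selections.
Selections missing a whole group: no basses → C(5,6) = 0; no sopranos → C(7,6) = 7.
Both groups omitted at once is impossible, so 924 − 7 = 917.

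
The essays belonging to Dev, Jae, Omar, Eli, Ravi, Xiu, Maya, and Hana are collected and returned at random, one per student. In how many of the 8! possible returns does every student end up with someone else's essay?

14833

Let Aᵢ be the assignments in which student i gets their own essay. We want the size of the complement of A₁∪…∪A_8.
By inclusion–exclusion this is Σ_{j=0}^{8} (−1)^j C(8,j)·(8−j)!.
Computing: 40320 − 40320 + 20160 − 6720 + 1680 − 336 + 56 − 8 + 1 = 14833.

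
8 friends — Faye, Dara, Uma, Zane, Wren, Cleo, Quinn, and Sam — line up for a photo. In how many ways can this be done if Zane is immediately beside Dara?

Place the 6 others and the Zane-Dara pair as 7 objects in a line; the pair has 2 internal arrangements.
That gives 2 × 7! = 2 × 5040 = 10080.

10080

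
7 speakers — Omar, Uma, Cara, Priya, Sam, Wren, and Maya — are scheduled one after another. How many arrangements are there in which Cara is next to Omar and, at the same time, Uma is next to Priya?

Treat {Cara,Omar} as one block (2 orders) and {Uma,Priya} as another (2 orders).
That leaves 5 units to arrange: 2 × 2 × 5! = 4 × 120 = 480.

480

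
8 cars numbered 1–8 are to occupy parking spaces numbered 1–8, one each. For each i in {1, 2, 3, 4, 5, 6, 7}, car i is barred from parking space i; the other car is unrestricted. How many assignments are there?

Let Aᵢ (for 1 ≤ i ≤ 7) be the placements that put car i in its forbidden parking space. Any j of these fix j positions, leaving (8−j)! ways to fill the rest, and there are C(7,j) ways to pick which j.
By inclusion–exclusion, the number of valid placements is Σ_{j=0}^{7} (−1)^j C(7,j)·(8−j)!.
Computing: 40320 − 35280 + 15120 − 4200 + 840 − 126 + 14 − 1 = 16687.

16687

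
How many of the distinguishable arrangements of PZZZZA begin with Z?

With the first slot taken by Z, it remains to arrange the other 5 letters (PZZZA).
Those 5 letters have Z appearing 3 times, giving (5)!/(3!) = 20.

20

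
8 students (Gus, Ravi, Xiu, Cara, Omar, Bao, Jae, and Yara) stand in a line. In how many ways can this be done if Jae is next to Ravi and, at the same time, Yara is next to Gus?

2880

Treat {Jae,Ravi} as one block (2 orders) and {Yara,Gus} as another (2 orders).
That leaves 6 units to arrange: 2 × 2 × 6! = 4 × 720 = 2880.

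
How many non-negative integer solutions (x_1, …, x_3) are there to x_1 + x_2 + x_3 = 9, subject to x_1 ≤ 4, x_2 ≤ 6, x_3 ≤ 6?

28

Without the upper bounds there are C(11,2) = 55 ways to split 9 among 3 variables.
Subtract solutions that violate a single cap (substitute x_i' = x_i − (cap_i+1)): x_1 ≥ 5 gives C(6,2) = 15; x_2 ≥ 7 gives C(4,2) = 6; x_3 ≥ 7 gives C(4,2) = 6. Together 27.
No two caps can be exceeded simultaneously, so the pair terms are all 0.
By inclusion–exclusion the count is 55 − 27 + 0 = 28.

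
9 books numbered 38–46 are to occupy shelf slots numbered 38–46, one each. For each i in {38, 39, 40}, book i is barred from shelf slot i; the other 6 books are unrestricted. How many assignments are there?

Let Aᵢ (for i ∈ {38, 39, 40}) be the placements that put book i in its forbidden shelf slot. Any j of these fix j positions, leaving (9−j)! ways to fill the rest, and there are C(3,j) ways to pick which j.
By inclusion–exclusion, the number of valid placements is Σ_{j=0}^{3} (−1)^j C(3,j)·(9−j)!.
Computing: 362880 − 120960 + 15120 − 720 = 256320.

256320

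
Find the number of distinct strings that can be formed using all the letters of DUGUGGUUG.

630

Letter multiplicities in DUGUGGUUG: D×1, G×4, U×4.
Dividing 9! = 362880 by 4!·4! = 576 for the repeated letters gives 630.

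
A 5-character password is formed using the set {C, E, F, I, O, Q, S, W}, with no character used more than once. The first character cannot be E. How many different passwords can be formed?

5880

The first character has 8−1 = 7 choices (anything except E).
The remaining 4 characters are filled from the other 7 symbols without repetition: 7 × 6 × 5 × 4 = 840.
Total: 7 × 840 = 5880.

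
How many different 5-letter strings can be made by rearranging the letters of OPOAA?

30

OPOAA has 5 letters with A appearing twice and O appearing twice.
The number of distinct arrangements is 5!/(2!·2!) = 120/4 = 30.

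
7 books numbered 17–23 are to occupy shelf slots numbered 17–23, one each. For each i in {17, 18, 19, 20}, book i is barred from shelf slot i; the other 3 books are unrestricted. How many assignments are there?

2790

Let Aᵢ (for 17 ≤ i ≤ 20) be the placements that put book i in its forbidden shelf slot. Any j of these fix j positions, leaving (7−j)! ways to fill the rest, and there are C(4,j) ways to pick which j.
By inclusion–exclusion, the number of valid placements is Σ_{j=0}^{4} (−1)^j C(4,j)·(7−j)!.
Computing: 5040 − 2880 + 720 − 96 + 6 = 2790.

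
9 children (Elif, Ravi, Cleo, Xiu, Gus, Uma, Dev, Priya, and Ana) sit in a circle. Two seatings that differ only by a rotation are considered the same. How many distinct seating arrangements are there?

Around a circle, 9 distinct people have 9!/9 = (8)! = 40320 rotationally distinct seatings.

40320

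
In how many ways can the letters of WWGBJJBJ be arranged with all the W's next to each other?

Treat the 2 copies of W as a single block. The multiset to arrange is then {WW, B, B, G, J, J, J}, 7 items in all.
That gives (7)!/(3!·2!) = 420 arrangements.

420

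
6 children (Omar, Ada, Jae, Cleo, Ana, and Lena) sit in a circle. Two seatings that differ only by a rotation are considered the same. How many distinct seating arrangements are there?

Fix one person's seat to break rotational symmetry; the remaining 5 people can be arranged in (5)! = 120 ways.

120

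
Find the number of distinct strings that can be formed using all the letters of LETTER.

LETTER has 6 letters with E appearing twice and T appearing twice.
Dividing 6! = 720 by 2!·2! = 4 for the repeated letters gives 180.

180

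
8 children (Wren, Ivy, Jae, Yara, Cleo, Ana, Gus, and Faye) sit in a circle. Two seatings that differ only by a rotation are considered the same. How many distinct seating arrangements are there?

Seat Wren anywhere (absorbing the rotational symmetry), then permute the other 7: (7)! = 5040.

5040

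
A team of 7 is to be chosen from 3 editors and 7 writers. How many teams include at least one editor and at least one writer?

Total 7-person selections from all 10: C(10,7) = 120.
Selections missing a whole group: no editors → C(7,7) = 1; no writers → C(3,7) = 0.
Both groups omitted at once is impossible, so 120 − 1 = 119.

119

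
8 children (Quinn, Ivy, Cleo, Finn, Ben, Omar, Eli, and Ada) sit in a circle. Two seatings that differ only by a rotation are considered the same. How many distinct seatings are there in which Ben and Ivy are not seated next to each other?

Without the restriction there are (7)! = 5040 seatings.
Seatings with Ben beside Ivy: treat them as a block with 2 internal orders, giving 2 × (6)! = 1440.
Subtracting, 5040 − 1440 = 3600.

3600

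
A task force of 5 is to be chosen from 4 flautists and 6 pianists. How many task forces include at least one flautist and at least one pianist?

Total 5-person selections from all 10: C(10,5) = 252.
Selections missing a whole group: no flautists → C(6,5) = 6; no pianists → C(4,5) = 0.
Both groups omitted at once is impossible, so 252 − 6 = 246.

246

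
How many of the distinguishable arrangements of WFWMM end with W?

12

With the last slot taken by W, it remains to arrange the other 4 letters (FWMM).
Those 4 letters have M appearing twice, giving (4)!/(2!) = 12.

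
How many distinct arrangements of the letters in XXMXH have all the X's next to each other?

Treat the 3 copies of X as a single block. The multiset to arrange is then {XXX, H, M}, 3 items in all.
All 3 items are distinct, so there are (3)! = 6 arrangements.

6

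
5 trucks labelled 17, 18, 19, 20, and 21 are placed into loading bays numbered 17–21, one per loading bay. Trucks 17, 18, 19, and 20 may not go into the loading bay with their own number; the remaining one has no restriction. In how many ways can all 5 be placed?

53

Let Aᵢ (for 17 ≤ i ≤ 20) be the placements that put truck i in its forbidden loading bay. Any j of these fix j positions, leaving (5−j)! ways to fill the rest, and there are C(4,j) ways to pick which j.
By inclusion–exclusion, the number of valid placements is Σ_{j=0}^{4} (−1)^j C(4,j)·(5−j)!.
Computing: 120 − 96 + 36 − 8 + 1 = 53.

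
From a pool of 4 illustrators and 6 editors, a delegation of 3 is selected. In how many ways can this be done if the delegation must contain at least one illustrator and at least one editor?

96

With no constraint there are C(10,3) = 120 possible selections.
Selections missing a whole group: no illustrators → C(6,3) = 20; no editors → C(4,3) = 4.
Both groups omitted at once is impossible, so 120 − 24 = 96.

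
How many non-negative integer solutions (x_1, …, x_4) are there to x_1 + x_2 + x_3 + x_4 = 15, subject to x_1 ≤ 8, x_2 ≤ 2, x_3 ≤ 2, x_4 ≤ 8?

Ignoring the caps, the number of non-negative solutions to x_1+…+x_4 = 15 is C(18,3) = 816.
Subtract solutions that violate a single cap (substitute x_i' = x_i − (cap_i+1)): x_1 ≥ 9 gives C(9,3) = 84; x_2 ≥ 3 gives C(15,3) = 455; x_3 ≥ 3 gives C(15,3) = 455; x_4 ≥ 9 gives C(9,3) = 84. Together 1078.
Add back pairs where two caps are both exceeded: 20 + 20 + 0 + 220 + 20 + 20 = 300.
Subtract triples: 1 + 0 + 0 + 1 = 2.
By inclusion–exclusion the count is 816 − 1078 + 300 − 2 = 36.

36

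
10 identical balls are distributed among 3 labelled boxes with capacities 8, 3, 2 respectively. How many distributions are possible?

9

By stars and bars, unrestricted non-negative solutions to x_1+…+x_3 = 10 number C(10+2,2) = 66.
Subtract solutions that violate a single cap (substitute x_i' = x_i − (cap_i+1)): x_1 ≥ 9 gives C(3,2) = 3; x_2 ≥ 4 gives C(8,2) = 28; x_3 ≥ 3 gives C(9,2) = 36. Together 67.
Add back pairs where two caps are both exceeded: 0 + 0 + 10 = 10.
By inclusion–exclusion the count is 66 − 67 + 10 = 9.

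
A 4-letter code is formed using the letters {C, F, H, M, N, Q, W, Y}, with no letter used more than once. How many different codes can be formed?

Choose and order 4 of the 8 symbols: the first letter has 8 options, the next 7, then 6, 5.
8 × 7 × 6 × 5 = 1680.

1680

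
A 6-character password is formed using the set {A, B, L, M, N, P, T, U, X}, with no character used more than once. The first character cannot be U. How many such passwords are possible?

53760

The first character has 9−1 = 8 choices (anything except U).
The remaining 5 characters are filled from the other 8 symbols without repetition: 8 × 7 × 6 × 5 × 4 = 6720.
Total: 8 × 6720 = 53760.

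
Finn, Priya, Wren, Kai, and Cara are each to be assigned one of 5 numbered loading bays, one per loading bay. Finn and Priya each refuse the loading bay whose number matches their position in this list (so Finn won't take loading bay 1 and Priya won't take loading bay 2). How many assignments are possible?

Let Aᵢ (for i ∈ {1, 2}) be the placements that put person i in their forbidden loading bay. Any j of these fix j positions, leaving (5−j)! ways to fill the rest, and there are C(2,j) ways to pick which j.
By inclusion–exclusion, the number of valid placements is Σ_{j=0}^{2} (−1)^j C(2,j)·(5−j)!.
Computing: 120 − 48 + 6 = 78.

78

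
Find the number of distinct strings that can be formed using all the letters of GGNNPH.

GGNNPH has 6 letters with G appearing twice and N appearing twice.
Dividing 6! = 720 by 2!·2! = 4 for the repeated letters gives 180.

180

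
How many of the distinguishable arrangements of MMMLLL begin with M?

With the first slot taken by M, it remains to arrange the other 5 letters (MMLLL).
Those 5 letters have L appearing 3 times and M appearing twice, giving (5)!/(3!·2!) = 10.

10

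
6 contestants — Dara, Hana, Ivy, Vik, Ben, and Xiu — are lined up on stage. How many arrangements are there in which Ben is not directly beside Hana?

480

There are 6! = 720 arrangements in all. If Ben and Hana are adjacent, merging them into one block gives 2·(5)! = 240 arrangements.
Complementary counting: 720 − 240 = 480.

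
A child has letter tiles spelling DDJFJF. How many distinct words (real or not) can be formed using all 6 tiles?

Letter multiplicities in DDJFJF: D×2, F×2, J×2.
So there are 6! / (2!·2!·2!) = 90 distinguishable arrangements.

90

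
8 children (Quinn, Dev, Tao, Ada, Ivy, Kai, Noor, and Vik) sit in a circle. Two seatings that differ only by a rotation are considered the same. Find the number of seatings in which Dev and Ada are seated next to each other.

1440

Glue Dev and Ada into a block (2 internal orders). Seating 7 units around a circle gives (6)! arrangements.
So 2 × (6)! = 2 × 720 = 1440.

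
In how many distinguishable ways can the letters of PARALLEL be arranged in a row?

3360

Letter multiplicities in PARALLEL: A×2, E×1, L×3, P×1, R×1.
Dividing 8! = 40320 by 3!·2! = 12 for the repeated letters gives 3360.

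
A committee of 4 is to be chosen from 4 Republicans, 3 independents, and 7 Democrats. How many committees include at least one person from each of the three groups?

462

Total 4-person selections from all 14: C(14,4) = 1001.
Selections missing a whole group: no Republicans → C(10,4) = 210; no independents → C(11,4) = 330; no Democrats → C(7,4) = 35.
Add back selections omitting two groups (i.e. drawn from a single group): C(4,4) + C(3,4) + C(7,4) = 36.
By inclusion–exclusion: 1001 − 575 + 36 = 462.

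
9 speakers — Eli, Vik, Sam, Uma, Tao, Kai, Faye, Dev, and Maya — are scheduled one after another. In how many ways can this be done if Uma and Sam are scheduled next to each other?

Place the 7 others and the Uma-Sam pair as 8 objects in a line; the pair has 2 internal arrangements.
So the count is 2·(8)! = 80640.

80640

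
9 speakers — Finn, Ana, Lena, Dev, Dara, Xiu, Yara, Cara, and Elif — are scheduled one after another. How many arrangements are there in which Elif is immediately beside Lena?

Treat {Elif, Lena} as a single unit. There are 8 units to order, and the pair itself can be ordered 2 ways.
That gives 2 × 8! = 2 × 40320 = 80640.

80640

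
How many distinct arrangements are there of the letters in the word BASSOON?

Letter multiplicities in BASSOON: A×1, B×1, N×1, O×2, S×2.
The number of distinct arrangements is 7!/(2!·2!) = 5040/4 = 1260.

1260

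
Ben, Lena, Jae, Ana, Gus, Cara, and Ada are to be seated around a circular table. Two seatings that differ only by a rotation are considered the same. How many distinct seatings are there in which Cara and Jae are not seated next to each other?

Without the restriction there are (6)! = 720 seatings.
Those with Cara next to Jae: fuse the pair into one unit and seat 6 units around a circle — 2·(5)! = 240.
Subtracting, 720 − 240 = 480.

480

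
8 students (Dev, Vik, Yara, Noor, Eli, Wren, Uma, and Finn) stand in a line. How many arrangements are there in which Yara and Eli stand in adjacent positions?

Treat {Yara, Eli} as a single unit. There are 7 units to order, and the pair itself can be ordered 2 ways.
That gives 2 × 7! = 2 × 5040 = 10080.

10080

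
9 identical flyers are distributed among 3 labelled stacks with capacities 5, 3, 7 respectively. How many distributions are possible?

By stars and bars, unrestricted non-negative solutions to x_1+…+x_3 = 9 number C(9+2,2) = 55.
Subtract solutions that violate a single cap (substitute x_i' = x_i − (cap_i+1)): x_1 ≥ 6 gives C(5,2) = 10; x_2 ≥ 4 gives C(7,2) = 21; x_3 ≥ 8 gives C(3,2) = 3. Together 34.
No two caps can be exceeded simultaneously, so the pair terms are all 0.
By inclusion–exclusion the count is 55 − 34 + 0 = 21.

21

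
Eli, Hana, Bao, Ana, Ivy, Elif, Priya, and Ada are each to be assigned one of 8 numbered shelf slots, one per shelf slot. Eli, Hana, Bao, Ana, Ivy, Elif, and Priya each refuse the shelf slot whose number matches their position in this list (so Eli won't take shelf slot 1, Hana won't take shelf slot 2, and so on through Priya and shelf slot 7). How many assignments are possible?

16687

Let Aᵢ (for 1 ≤ i ≤ 7) be the placements that put person i in their forbidden shelf slot. Any j of these fix j positions, leaving (8−j)! ways to fill the rest, and there are C(7,j) ways to pick which j.
By inclusion–exclusion, the number of valid placements is Σ_{j=0}^{7} (−1)^j C(7,j)·(8−j)!.
Computing: 40320 − 35280 + 15120 − 4200 + 840 − 126 + 14 − 1 = 16687.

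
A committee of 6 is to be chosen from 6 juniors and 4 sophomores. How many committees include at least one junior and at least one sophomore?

209

Total 6-person selections from all 10: C(10,6) = 210.
Selections missing a whole group: no juniors → C(4,6) = 0; no sophomores → C(6,6) = 1.
Both groups omitted at once is impossible, so 210 − 1 = 209.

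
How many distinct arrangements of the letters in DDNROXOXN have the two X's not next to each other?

There are 9!/(2!·2!·2!·2!) = 22680 arrangements of DDNROXOXN in total.
If the two X's are adjacent, glue them into one block, leaving 8 items to arrange: (8)!/(2!·2!·2!) = 5040 ways.
Hence 22680 − 5040 = 17640.

17640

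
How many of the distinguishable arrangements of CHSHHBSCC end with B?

560

Fix B in the last position and arrange the remaining 8 letters.
Those 8 letters have C appearing 3 times, H appearing 3 times, and S appearing twice, giving (8)!/(3!·3!·2!) = 560.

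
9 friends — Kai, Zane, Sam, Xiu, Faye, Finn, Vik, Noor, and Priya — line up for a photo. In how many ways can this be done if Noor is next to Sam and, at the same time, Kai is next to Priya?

20160

Treat {Noor,Sam} as one block (2 orders) and {Kai,Priya} as another (2 orders).
That leaves 7 units to arrange: 2 × 2 × 7! = 4 × 5040 = 20160.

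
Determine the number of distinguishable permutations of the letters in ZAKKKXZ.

ZAKKKXZ has 7 letters with K appearing 3 times and Z appearing twice.
The number of distinct arrangements is 7!/(3!·2!) = 5040/12 = 420.

420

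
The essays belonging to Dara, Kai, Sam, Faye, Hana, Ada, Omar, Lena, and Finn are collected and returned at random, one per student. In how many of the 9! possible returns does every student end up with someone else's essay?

Count assignments avoiding every fixed point. For any j of the 9 students fixed to their own essay, the other 9−j can be arranged in (9−j)! ways.
By inclusion–exclusion this is Σ_{j=0}^{9} (−1)^j C(9,j)·(9−j)!.
Computing: 362880 − 362880 + 181440 − 60480 + 15120 − 3024 + 504 − 72 + 9 − 1 = 133496.

133496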